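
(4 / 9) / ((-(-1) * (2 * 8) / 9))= 1 / 4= 0.25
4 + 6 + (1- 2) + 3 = 12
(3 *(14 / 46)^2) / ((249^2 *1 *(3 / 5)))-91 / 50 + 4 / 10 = -2328683309 / 1639926450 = -1.42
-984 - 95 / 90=-17731 / 18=-985.06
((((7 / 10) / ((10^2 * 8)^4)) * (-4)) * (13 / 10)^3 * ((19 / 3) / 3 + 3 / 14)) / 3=-643721 / 55296000000000000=-0.00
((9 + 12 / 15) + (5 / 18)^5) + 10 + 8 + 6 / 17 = 28.15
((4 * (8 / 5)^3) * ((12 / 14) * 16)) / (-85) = -196608 / 74375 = -2.64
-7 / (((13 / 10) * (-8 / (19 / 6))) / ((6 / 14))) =95 / 104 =0.91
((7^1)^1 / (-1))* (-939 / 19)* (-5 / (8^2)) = -32865 / 1216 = -27.03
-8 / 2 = -4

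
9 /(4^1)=9 /4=2.25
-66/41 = -1.61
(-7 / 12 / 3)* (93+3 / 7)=-109 / 6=-18.17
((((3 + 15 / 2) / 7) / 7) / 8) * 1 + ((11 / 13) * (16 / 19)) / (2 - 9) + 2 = 53253 / 27664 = 1.92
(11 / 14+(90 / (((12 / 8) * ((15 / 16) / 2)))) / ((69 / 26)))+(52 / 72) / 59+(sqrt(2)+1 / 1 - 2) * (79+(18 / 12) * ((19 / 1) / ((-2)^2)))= -25370419 / 683928+689 * sqrt(2) / 8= 84.70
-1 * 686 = -686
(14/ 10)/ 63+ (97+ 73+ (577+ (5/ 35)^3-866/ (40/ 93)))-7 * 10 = -82510871/ 61740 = -1336.42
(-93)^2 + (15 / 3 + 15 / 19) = 8654.79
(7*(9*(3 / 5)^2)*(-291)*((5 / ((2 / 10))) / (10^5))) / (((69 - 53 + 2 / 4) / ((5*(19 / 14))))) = -149283 / 220000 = -0.68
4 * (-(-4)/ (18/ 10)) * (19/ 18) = 760/ 81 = 9.38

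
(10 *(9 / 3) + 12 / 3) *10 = 340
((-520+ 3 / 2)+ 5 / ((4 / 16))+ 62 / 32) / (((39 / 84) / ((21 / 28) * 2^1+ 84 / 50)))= -1768557 / 520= -3401.07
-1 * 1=-1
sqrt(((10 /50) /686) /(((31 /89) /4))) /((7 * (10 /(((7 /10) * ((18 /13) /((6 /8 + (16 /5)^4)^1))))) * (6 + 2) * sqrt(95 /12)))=45 * sqrt(2201682) /198116161334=0.00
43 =43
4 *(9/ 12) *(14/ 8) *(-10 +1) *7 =-1323/ 4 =-330.75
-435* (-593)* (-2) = -515910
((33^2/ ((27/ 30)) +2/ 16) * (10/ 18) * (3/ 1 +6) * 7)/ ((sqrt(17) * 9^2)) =112945 * sqrt(17)/ 3672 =126.82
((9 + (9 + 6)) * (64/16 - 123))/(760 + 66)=-204/59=-3.46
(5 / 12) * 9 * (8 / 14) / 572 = 15 / 4004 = 0.00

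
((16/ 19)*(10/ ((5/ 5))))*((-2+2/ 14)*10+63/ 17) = -283040/ 2261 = -125.18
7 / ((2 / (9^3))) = 2551.50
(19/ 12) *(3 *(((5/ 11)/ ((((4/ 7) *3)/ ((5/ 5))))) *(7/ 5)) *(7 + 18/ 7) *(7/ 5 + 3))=8911/ 120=74.26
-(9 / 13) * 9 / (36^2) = -1 / 208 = -0.00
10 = 10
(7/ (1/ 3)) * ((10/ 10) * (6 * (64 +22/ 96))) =64743/ 8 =8092.88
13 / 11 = 1.18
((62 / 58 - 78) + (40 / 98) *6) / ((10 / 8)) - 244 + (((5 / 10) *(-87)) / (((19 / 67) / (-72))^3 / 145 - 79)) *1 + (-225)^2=459767918994442117462971 / 9136525552906294795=50321.96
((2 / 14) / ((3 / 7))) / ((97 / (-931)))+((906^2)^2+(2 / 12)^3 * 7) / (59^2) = 14116865240011279 / 72933912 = 193556945.64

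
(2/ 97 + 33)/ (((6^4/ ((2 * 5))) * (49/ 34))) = 272255/ 1539972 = 0.18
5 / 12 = 0.42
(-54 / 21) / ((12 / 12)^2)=-18 / 7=-2.57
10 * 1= 10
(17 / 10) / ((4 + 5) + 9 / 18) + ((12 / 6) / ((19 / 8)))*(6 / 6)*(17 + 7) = 1937 / 95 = 20.39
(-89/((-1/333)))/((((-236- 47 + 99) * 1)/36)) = -266733/46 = -5798.54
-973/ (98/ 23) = -3197/ 14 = -228.36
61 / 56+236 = 237.09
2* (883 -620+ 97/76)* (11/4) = 220935/152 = 1453.52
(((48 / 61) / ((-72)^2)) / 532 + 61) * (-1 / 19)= -213793777 / 66591504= -3.21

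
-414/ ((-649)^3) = 414/ 273359449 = 0.00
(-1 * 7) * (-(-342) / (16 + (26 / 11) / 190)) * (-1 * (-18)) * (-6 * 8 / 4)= 540373680 / 16733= 32293.89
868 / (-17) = -868 / 17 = -51.06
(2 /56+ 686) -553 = 3725 /28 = 133.04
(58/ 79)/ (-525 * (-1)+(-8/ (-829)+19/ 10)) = 480820/ 345078399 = 0.00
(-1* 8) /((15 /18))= -48 /5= -9.60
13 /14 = 0.93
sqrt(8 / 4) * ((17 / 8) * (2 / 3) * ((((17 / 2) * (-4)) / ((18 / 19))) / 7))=-5491 * sqrt(2) / 756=-10.27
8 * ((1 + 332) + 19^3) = 57536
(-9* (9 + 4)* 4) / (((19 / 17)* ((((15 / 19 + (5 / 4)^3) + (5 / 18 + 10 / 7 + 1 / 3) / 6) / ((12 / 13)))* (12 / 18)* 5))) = -133249536 / 3542215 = -37.62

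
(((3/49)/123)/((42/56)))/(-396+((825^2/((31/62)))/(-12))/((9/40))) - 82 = -62340483437/760249798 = -82.00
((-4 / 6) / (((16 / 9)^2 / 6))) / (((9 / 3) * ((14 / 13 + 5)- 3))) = -351 / 2560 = -0.14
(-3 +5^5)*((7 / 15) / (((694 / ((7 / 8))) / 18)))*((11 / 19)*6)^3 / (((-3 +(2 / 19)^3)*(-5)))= 16492711158 / 178436075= 92.43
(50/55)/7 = 10/77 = 0.13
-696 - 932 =-1628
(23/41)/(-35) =-23/1435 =-0.02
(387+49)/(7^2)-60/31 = 10576/1519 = 6.96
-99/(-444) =33/148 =0.22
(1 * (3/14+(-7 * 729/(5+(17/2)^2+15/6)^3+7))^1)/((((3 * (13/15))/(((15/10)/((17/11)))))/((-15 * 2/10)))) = -147332941695/18261214972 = -8.07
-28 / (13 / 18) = -504 / 13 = -38.77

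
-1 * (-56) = 56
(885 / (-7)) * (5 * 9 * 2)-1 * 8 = -11386.57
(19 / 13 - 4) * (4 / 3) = -44 / 13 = -3.38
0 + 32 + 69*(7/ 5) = 643/ 5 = 128.60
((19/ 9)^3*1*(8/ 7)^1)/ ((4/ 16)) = 219488/ 5103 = 43.01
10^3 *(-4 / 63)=-4000 / 63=-63.49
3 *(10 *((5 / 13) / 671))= 150 / 8723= 0.02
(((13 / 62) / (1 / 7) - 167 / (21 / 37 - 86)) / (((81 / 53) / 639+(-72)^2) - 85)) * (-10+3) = -2524028487 / 537201948596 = -0.00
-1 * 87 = -87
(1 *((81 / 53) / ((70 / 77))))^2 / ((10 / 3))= 2381643 / 2809000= 0.85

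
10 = 10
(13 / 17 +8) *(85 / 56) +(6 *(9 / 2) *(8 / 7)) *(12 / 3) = 7657 / 56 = 136.73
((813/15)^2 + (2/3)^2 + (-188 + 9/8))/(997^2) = 4952177/1789216200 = 0.00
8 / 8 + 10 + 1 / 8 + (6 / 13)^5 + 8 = 56870037 / 2970344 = 19.15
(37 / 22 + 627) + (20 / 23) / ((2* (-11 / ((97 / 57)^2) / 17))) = 1030350077 / 1643994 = 626.74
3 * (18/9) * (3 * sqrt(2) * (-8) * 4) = -576 * sqrt(2) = -814.59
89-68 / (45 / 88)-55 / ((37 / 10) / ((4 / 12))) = -81473 / 1665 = -48.93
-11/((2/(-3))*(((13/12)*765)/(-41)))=-902/1105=-0.82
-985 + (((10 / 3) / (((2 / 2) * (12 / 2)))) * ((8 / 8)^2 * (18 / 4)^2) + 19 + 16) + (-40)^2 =2645 / 4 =661.25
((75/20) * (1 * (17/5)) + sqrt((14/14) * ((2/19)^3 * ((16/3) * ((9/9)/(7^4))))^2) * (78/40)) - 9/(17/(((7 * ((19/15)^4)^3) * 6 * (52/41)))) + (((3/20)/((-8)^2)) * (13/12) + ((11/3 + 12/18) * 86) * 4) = 57745118392259155985106481297/56482907228102250000000000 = 1022.35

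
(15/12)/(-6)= -5/24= -0.21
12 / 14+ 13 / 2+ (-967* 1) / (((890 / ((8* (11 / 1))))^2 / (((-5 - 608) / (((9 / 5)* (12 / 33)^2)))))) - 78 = 121150118849 / 4990230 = 24277.46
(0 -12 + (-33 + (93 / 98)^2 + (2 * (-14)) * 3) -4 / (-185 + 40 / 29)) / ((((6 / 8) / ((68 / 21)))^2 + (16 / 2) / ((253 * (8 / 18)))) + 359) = -30650916457931968 / 85943985620252025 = -0.36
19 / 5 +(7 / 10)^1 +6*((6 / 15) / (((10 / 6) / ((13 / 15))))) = 1437 / 250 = 5.75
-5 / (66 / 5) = -0.38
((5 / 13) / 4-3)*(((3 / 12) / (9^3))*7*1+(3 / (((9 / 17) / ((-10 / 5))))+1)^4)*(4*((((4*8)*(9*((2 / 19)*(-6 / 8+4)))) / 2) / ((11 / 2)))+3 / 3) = -3512813686951 / 2881008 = -1219300.22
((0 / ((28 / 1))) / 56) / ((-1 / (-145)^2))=0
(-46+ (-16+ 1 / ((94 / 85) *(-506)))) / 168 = -2949053 / 7990752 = -0.37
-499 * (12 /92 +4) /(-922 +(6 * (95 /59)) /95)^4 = -574423498205 /201311205115881156608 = -0.00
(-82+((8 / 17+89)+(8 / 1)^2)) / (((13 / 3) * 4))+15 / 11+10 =150595 / 9724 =15.49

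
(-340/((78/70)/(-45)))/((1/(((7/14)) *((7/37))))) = 624750/481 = 1298.86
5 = 5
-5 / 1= -5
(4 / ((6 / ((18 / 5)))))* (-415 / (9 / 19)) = -6308 / 3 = -2102.67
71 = 71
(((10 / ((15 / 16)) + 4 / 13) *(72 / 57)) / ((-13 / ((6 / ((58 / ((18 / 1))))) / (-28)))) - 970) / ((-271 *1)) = 632231786 / 176646743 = 3.58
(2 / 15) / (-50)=-1 / 375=-0.00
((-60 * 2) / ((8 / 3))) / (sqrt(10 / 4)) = -9 * sqrt(10) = -28.46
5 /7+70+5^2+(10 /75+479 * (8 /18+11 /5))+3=430144 /315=1365.54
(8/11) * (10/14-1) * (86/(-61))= 1376/4697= 0.29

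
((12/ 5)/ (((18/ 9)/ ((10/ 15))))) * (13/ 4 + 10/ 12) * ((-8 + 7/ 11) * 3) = -3969/ 55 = -72.16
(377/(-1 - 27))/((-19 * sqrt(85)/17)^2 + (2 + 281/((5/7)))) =-32045/1193752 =-0.03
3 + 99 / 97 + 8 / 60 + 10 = 20594 / 1455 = 14.15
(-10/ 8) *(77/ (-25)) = 77/ 20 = 3.85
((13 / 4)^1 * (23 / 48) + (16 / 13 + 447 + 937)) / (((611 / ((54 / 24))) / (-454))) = -2357229063 / 1016704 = -2318.50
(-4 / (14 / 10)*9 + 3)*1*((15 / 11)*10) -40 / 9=-217730 / 693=-314.18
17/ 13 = 1.31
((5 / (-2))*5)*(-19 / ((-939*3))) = -475 / 5634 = -0.08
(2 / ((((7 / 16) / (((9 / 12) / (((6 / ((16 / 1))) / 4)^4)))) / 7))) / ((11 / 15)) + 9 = 41943931 / 99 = 423676.07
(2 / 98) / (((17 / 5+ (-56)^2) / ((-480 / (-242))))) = 1200 / 93067513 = 0.00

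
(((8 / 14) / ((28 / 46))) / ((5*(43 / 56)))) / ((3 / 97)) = 35696 / 4515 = 7.91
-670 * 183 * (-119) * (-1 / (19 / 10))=-145905900 / 19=-7679257.89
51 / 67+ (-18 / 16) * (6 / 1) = -5.99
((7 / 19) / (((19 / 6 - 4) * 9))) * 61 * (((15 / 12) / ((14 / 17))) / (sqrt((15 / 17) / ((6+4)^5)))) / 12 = -25925 * sqrt(102) / 2052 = -127.60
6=6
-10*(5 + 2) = -70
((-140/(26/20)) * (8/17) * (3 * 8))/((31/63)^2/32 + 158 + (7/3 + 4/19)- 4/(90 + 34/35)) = -5163295850496/681373488497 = -7.58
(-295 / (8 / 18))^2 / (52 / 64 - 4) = -138216.18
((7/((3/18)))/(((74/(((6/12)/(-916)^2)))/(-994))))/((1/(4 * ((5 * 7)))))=-365295/7761268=-0.05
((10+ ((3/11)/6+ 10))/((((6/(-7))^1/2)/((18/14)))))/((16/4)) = -1323/88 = -15.03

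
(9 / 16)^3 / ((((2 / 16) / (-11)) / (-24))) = 24057 / 64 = 375.89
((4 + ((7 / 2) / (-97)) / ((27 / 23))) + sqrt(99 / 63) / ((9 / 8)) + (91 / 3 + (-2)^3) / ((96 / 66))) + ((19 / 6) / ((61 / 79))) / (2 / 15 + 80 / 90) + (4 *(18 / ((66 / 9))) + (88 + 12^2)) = 8 *sqrt(77) / 63 + 171475976117 / 646704432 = 266.27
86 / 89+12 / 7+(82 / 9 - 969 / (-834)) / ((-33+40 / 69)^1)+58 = 60.36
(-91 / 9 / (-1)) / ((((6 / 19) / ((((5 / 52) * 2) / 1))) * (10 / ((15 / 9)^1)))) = 665 / 648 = 1.03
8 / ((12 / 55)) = 110 / 3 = 36.67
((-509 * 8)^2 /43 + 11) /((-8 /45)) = -746174565 /344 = -2169112.11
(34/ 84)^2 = 289/ 1764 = 0.16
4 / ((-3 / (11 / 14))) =-22 / 21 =-1.05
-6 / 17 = -0.35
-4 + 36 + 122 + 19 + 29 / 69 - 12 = 11138 / 69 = 161.42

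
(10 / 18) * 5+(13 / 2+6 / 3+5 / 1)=293 / 18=16.28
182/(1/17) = 3094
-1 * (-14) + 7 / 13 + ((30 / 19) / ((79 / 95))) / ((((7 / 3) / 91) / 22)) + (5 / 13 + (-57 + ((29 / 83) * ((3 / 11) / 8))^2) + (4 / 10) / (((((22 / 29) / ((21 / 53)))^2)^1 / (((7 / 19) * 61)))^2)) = 151265507754923626298961031 / 94418702400264505165760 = 1602.07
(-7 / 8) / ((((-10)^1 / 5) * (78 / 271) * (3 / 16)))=1897 / 234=8.11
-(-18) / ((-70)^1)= -9 / 35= -0.26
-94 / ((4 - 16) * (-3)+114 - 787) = 94 / 637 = 0.15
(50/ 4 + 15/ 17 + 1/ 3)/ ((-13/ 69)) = -32177/ 442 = -72.80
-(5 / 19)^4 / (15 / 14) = -1750 / 390963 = -0.00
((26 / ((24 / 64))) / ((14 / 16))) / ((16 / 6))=208 / 7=29.71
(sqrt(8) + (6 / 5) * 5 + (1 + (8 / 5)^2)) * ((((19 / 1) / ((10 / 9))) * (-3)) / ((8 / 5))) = -122607 / 400 - 513 * sqrt(2) / 8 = -397.20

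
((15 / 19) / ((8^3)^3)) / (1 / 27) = 405 / 2550136832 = 0.00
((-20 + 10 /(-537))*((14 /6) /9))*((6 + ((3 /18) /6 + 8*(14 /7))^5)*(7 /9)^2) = -117910944443760379625 /35506312975872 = -3320844.51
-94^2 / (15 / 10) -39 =-17789 / 3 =-5929.67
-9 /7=-1.29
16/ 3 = 5.33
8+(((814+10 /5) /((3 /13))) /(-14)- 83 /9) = -15989 /63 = -253.79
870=870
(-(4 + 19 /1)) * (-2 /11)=46 /11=4.18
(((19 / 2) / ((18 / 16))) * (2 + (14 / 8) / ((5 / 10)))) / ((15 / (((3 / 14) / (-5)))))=-209 / 1575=-0.13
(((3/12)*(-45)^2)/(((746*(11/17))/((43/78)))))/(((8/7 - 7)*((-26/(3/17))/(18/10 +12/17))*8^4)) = 25965765/63347710885888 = 0.00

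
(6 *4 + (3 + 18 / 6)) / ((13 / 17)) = 39.23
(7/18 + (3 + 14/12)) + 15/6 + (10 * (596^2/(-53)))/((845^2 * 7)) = 6715755409/953651790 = 7.04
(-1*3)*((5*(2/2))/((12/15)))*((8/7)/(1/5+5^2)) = -125/147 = -0.85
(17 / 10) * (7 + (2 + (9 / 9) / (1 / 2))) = 187 / 10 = 18.70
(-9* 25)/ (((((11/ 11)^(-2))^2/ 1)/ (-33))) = 7425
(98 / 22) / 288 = 49 / 3168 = 0.02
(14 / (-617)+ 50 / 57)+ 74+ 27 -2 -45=1929178 / 35169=54.85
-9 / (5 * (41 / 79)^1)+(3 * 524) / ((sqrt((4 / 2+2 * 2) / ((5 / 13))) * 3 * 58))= -711 / 205+131 * sqrt(390) / 1131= -1.18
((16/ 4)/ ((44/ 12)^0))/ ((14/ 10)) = 20/ 7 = 2.86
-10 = -10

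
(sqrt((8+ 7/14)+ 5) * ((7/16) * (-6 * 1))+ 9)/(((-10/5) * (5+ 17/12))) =-54/77+ 27 * sqrt(6)/88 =0.05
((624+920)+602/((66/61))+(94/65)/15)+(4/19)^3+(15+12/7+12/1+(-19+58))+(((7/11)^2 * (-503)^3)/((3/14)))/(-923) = 105663694433950927/402167690925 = 262735.41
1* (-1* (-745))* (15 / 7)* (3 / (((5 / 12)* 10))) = 8046 / 7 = 1149.43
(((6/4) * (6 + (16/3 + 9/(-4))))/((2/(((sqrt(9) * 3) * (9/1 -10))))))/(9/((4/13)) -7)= -981/356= -2.76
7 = 7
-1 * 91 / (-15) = 91 / 15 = 6.07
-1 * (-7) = 7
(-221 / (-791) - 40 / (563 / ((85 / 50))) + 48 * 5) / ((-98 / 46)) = -2459862765 / 21821317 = -112.73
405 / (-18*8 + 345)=135 / 67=2.01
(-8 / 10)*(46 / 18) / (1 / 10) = -184 / 9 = -20.44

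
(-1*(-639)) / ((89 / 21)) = 13419 / 89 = 150.78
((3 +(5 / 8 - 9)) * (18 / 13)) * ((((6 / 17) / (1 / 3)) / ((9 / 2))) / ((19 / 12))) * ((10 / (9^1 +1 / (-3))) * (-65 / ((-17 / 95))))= -1741500 / 3757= -463.53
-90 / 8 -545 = -2225 / 4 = -556.25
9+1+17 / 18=10.94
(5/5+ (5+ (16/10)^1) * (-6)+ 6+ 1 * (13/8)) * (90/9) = -1239/4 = -309.75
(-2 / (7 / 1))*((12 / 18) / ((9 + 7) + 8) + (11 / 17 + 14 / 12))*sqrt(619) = -161*sqrt(619) / 306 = -13.09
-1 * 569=-569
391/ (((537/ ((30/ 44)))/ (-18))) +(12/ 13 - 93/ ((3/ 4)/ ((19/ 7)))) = -61742281/ 179179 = -344.58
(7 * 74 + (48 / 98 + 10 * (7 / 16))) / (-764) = -0.68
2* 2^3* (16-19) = -48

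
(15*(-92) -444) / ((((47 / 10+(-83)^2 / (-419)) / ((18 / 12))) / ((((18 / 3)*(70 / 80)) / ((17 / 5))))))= 100308600 / 278783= 359.81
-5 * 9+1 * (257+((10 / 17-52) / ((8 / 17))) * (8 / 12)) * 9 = 3225 / 2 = 1612.50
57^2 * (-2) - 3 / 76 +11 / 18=-4444241 / 684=-6497.43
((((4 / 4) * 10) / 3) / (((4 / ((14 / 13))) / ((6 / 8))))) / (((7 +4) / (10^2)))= 6.12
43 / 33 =1.30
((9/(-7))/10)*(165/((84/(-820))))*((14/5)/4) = 4059/28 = 144.96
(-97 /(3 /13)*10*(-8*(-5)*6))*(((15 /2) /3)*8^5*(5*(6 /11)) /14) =-1239613440000 /77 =-16098875844.16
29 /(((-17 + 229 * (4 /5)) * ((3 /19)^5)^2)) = 889004607381145 /49069719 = 18117173.39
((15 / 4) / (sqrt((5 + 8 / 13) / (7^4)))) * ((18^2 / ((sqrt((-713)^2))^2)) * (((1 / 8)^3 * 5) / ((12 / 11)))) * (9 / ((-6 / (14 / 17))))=-22920975 * sqrt(949) / 1292054382592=-0.00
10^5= 100000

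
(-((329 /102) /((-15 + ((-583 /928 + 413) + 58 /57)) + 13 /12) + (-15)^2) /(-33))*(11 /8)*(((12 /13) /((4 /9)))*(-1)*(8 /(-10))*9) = 503614896093 /3592185850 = 140.20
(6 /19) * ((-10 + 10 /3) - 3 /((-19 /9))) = -1.66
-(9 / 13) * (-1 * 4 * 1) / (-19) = -36 / 247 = -0.15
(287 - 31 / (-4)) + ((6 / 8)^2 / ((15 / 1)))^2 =1886409 / 6400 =294.75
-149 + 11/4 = -585/4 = -146.25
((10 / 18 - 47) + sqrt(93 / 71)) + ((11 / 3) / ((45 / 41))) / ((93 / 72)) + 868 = sqrt(6603) / 71 + 127742 / 155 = 825.29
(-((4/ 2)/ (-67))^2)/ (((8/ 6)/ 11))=-33/ 4489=-0.01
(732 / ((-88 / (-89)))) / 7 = 16287 / 154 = 105.76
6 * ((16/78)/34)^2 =0.00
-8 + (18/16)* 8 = 1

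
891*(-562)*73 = -36554166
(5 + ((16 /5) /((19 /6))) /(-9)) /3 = 1393 /855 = 1.63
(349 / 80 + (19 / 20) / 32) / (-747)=-0.01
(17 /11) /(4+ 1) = 0.31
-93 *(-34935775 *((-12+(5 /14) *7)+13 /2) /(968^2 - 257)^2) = -9747081225 /877532412289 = -0.01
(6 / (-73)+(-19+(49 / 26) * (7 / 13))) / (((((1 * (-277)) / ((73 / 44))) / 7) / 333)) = 252.25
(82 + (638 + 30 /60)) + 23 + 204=1895 /2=947.50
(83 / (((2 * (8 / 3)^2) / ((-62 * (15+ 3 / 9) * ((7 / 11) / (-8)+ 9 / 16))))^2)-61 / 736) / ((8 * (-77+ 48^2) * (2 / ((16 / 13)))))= 63105168810373 / 21121108017152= 2.99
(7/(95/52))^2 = 132496/9025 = 14.68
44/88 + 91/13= 15/2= 7.50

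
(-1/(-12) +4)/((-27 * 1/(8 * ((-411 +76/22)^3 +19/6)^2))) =-14318943431289860370896161/2582935938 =-5543669597309950.93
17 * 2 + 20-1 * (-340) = 394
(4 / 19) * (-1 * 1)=-4 / 19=-0.21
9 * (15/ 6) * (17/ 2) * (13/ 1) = 9945/ 4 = 2486.25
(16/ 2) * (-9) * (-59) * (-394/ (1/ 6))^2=23739931008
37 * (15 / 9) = 61.67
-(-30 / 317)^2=-900 / 100489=-0.01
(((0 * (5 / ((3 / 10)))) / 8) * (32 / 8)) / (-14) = 0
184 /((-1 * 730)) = -92 /365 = -0.25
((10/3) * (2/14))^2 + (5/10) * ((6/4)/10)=5323/17640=0.30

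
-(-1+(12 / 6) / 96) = 47 / 48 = 0.98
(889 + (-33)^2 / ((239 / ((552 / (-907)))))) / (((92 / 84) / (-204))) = -822999535596 / 4985779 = -165069.40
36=36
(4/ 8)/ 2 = 1/ 4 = 0.25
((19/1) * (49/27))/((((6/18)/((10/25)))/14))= 26068/45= 579.29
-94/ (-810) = 47/ 405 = 0.12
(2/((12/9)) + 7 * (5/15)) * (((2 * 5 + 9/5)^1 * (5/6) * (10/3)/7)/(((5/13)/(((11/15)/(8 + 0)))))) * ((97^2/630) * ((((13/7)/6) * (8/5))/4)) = 23735736167/3000564000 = 7.91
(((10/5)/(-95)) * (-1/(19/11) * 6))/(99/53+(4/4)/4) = 27984/810445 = 0.03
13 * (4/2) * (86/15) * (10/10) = 2236/15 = 149.07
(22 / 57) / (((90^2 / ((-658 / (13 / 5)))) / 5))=-3619 / 60021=-0.06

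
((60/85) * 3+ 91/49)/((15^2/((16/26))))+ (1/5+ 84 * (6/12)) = 42.21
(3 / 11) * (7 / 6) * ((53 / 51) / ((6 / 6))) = 371 / 1122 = 0.33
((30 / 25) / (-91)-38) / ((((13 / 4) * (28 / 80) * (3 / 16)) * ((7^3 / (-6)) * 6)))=4427776 / 8521149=0.52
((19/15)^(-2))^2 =50625/130321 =0.39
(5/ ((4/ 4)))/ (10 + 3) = 5/ 13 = 0.38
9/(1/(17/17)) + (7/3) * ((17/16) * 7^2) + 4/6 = 131.15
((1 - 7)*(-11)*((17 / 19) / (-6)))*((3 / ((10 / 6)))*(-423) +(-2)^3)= 719389 / 95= 7572.52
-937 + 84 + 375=-478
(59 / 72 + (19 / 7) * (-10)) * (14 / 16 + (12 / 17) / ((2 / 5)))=-4762853 / 68544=-69.49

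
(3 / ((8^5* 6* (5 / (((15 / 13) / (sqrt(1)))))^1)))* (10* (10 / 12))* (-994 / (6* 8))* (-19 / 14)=33725 / 40894464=0.00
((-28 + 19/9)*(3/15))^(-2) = 2025/54289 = 0.04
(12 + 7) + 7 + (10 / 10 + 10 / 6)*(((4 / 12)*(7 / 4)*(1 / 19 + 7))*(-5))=-4934 / 171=-28.85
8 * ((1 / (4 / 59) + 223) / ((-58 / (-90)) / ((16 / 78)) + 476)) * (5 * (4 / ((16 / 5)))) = 1426500 / 57497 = 24.81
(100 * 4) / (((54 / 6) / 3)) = 400 / 3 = 133.33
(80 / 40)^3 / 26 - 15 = -14.69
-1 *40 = -40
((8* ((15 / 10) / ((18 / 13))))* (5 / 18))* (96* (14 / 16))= 1820 / 9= 202.22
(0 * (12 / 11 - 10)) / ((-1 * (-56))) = 0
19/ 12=1.58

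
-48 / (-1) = 48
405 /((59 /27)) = 10935 /59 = 185.34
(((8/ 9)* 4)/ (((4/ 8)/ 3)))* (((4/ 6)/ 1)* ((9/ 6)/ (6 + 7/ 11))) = 3.21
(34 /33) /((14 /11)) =17 /21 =0.81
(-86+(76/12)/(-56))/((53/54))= -130203/1484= -87.74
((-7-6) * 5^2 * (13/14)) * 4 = -8450/7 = -1207.14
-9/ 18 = -1/ 2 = -0.50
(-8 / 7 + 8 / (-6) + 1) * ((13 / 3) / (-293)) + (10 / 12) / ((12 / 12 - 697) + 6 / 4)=58778 / 2848839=0.02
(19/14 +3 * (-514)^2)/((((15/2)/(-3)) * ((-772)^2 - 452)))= -11096251/20843620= -0.53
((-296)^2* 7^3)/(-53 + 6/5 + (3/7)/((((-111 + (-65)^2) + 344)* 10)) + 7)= -625207799552/932019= -670810.14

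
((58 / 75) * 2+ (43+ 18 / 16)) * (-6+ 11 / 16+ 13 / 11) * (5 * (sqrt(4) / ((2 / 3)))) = -19921981 / 7040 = -2829.83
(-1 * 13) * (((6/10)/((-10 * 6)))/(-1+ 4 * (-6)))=-13/2500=-0.01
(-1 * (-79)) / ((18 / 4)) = 158 / 9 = 17.56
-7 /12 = -0.58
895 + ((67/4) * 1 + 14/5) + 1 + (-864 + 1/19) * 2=-308691/380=-812.34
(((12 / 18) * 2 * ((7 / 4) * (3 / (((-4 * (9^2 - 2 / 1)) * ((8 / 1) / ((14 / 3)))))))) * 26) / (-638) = 637 / 1209648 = 0.00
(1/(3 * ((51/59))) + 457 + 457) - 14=137759/153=900.39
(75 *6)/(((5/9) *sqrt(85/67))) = 162 *sqrt(5695)/17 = 719.14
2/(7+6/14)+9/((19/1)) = 367/494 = 0.74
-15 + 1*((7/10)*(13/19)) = -2759/190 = -14.52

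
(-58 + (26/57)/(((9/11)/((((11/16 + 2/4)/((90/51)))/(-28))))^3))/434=-153973036172511679/1152142834139136000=-0.13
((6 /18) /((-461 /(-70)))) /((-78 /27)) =-105 /5993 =-0.02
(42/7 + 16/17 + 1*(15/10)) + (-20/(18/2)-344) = -103361/306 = -337.78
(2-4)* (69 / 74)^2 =-4761 / 2738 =-1.74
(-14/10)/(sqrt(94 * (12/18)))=-7 * sqrt(141)/470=-0.18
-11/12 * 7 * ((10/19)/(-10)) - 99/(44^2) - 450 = -4511525/10032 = -449.71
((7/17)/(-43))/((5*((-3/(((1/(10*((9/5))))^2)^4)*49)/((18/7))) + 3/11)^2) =-847/877583758081243543853960834739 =-0.00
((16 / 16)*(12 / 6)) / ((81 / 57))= 38 / 27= 1.41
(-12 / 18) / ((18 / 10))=-10 / 27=-0.37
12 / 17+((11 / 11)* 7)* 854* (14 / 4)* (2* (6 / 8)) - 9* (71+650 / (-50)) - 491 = 1032655 / 34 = 30372.21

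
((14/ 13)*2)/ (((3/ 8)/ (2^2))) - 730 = -27574/ 39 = -707.03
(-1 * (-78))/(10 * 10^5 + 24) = 39/500012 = 0.00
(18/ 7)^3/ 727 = 5832/ 249361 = 0.02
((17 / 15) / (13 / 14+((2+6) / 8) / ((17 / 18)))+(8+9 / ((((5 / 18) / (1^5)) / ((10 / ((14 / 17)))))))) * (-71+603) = 1517360672 / 7095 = 213863.38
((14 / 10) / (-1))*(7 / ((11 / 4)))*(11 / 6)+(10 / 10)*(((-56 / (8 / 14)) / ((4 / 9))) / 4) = -7399 / 120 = -61.66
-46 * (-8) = 368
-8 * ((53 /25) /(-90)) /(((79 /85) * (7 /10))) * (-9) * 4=-28832 /2765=-10.43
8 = 8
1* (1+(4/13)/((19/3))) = 259/247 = 1.05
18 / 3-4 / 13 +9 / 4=413 / 52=7.94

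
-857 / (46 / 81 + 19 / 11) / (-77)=69417 / 14315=4.85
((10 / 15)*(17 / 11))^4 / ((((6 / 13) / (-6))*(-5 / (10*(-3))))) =-34744736 / 395307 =-87.89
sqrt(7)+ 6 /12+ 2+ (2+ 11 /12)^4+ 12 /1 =sqrt(7)+ 1801297 /20736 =89.51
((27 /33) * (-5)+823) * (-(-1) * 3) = 27024 /11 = 2456.73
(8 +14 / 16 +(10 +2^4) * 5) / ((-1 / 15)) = -16665 / 8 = -2083.12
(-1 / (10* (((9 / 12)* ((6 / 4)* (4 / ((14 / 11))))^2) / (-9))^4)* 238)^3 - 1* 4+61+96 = 94694365296227804489648922745458181 / 654318972870484080973094436610125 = 144.72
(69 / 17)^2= 4761 / 289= 16.47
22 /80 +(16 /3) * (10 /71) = 8743 /8520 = 1.03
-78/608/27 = -13/2736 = -0.00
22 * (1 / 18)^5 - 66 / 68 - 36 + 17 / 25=-14571871349 / 401533200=-36.29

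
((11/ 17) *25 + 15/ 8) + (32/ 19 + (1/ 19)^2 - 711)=-33938177/ 49096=-691.26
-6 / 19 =-0.32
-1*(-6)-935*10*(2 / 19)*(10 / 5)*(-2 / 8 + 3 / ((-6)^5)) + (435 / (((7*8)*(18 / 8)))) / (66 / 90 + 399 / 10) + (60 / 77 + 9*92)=767189129417 / 577820628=1327.73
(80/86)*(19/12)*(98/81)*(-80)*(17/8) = -3165400/10449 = -302.94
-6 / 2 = -3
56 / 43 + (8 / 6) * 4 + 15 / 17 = 16487 / 2193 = 7.52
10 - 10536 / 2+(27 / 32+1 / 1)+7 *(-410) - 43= -261413 / 32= -8169.16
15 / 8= 1.88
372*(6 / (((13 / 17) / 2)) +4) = 95232 / 13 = 7325.54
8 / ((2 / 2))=8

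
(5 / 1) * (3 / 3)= 5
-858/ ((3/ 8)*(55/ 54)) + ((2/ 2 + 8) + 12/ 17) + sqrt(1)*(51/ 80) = -3041037/ 1360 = -2236.06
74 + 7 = 81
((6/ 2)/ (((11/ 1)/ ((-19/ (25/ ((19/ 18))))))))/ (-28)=361/ 46200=0.01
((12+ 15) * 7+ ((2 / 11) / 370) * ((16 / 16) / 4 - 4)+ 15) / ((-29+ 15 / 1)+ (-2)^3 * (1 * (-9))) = 332109 / 94424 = 3.52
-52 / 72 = -13 / 18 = -0.72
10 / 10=1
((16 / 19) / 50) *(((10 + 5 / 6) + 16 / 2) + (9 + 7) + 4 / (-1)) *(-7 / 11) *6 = -2072 / 1045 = -1.98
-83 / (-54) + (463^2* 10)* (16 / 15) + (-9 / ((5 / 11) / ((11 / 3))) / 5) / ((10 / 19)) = 7717196078 / 3375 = 2286576.62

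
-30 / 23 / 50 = -3 / 115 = -0.03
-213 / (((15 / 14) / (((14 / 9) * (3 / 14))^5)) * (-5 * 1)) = 994 / 6075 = 0.16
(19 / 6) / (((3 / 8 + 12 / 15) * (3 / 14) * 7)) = 760 / 423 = 1.80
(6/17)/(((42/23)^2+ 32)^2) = 839523/2969822344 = 0.00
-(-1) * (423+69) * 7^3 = 168756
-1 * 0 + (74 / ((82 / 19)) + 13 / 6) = 19.31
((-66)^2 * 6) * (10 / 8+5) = 163350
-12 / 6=-2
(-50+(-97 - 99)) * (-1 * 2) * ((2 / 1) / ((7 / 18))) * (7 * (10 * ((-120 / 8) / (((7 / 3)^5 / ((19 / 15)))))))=-817763040 / 16807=-48656.10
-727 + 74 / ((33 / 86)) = -17627 / 33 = -534.15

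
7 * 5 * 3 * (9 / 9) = 105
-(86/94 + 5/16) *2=-923/376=-2.45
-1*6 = -6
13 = 13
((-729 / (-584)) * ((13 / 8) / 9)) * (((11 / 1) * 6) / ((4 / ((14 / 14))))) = 34749 / 9344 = 3.72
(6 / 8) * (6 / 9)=1 / 2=0.50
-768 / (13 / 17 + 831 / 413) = -674016 / 2437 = -276.58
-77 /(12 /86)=-3311 /6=-551.83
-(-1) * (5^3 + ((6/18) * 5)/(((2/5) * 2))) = 1525/12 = 127.08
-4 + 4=0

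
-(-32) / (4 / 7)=56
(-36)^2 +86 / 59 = 1297.46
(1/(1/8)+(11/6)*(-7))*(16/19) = -232/57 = -4.07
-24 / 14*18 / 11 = -2.81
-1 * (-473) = 473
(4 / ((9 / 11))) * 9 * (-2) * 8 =-704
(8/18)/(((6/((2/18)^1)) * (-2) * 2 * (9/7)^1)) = -7/4374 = -0.00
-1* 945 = -945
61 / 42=1.45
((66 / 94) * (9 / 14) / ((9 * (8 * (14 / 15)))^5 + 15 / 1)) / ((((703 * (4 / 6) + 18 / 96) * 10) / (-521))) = -77368500 / 2113878627774965093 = -0.00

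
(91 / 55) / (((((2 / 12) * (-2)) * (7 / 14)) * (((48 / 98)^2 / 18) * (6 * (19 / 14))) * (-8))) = 1529437 / 133760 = 11.43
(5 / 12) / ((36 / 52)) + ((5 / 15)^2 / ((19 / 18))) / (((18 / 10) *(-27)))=11075 / 18468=0.60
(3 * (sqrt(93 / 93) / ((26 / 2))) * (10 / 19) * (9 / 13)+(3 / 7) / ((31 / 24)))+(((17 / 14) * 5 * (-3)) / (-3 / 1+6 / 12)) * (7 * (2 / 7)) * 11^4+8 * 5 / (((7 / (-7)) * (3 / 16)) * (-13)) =445993385692 / 2090361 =213357.11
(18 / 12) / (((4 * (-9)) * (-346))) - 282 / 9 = -31.33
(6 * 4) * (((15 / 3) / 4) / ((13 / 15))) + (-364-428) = -9846 / 13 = -757.38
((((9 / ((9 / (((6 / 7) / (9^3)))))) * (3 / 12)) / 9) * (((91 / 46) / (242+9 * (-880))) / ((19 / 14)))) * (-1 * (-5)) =-455 / 14676020964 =-0.00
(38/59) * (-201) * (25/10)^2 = -95475/118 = -809.11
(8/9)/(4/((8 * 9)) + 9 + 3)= 0.07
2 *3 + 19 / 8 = 67 / 8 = 8.38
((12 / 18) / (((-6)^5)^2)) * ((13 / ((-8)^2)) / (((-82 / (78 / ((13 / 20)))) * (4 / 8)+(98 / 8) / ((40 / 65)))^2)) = 325 / 55547555543136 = 0.00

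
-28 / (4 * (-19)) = 7 / 19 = 0.37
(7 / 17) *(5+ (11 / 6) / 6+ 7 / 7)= 1589 / 612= 2.60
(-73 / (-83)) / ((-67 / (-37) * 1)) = 2701 / 5561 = 0.49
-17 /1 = -17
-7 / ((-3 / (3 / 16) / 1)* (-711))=-7 / 11376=-0.00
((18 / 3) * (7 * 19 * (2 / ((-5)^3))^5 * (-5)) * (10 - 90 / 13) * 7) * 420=120121344 / 3173828125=0.04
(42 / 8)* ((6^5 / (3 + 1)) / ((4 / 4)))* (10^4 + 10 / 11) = 1122762060 / 11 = 102069278.18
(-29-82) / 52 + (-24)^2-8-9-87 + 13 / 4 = 12301 / 26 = 473.12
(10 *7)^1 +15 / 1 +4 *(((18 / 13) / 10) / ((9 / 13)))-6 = 399 / 5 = 79.80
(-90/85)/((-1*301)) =18/5117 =0.00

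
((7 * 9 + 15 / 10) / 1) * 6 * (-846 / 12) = -54567 / 2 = -27283.50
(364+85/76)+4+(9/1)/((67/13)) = 1888443/5092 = 370.86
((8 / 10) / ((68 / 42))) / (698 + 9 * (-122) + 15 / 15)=-2 / 1615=-0.00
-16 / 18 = -8 / 9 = -0.89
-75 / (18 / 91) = -379.17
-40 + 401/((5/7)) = 2607/5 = 521.40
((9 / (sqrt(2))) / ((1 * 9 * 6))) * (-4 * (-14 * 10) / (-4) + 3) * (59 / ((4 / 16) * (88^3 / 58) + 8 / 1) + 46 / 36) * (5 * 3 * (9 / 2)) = -227804285 * sqrt(2) / 227776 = -1414.39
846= 846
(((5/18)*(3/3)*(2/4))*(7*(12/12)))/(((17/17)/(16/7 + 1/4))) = 355/144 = 2.47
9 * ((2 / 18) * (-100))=-100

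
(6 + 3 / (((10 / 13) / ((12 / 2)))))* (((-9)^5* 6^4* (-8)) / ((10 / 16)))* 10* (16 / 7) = 3291294892032 / 5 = 658258978406.40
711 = 711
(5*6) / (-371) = -0.08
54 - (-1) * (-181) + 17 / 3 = -364 / 3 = -121.33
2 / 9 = 0.22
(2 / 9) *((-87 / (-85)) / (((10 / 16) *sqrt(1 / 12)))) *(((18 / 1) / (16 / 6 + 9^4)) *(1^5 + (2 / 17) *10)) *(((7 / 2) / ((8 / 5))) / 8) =0.00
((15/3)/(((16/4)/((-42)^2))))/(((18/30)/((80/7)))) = 42000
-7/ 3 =-2.33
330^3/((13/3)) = 107811000/13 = 8293153.85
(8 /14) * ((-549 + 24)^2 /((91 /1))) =22500 /13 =1730.77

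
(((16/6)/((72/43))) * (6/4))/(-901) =-43/16218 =-0.00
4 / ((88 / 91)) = 91 / 22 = 4.14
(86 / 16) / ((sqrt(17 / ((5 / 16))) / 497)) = 21371*sqrt(85) / 544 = 362.19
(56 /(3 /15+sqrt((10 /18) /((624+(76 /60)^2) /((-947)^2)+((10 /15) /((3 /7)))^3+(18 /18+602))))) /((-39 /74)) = -205483802723523520 /377916519551649+2943276000 * sqrt(12396464932645) /125972173183883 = -461.46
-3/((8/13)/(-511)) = 19929/8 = 2491.12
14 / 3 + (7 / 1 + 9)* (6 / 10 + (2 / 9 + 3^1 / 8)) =1072 / 45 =23.82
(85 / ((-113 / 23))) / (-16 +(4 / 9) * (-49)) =207 / 452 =0.46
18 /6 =3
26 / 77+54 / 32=2495 / 1232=2.03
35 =35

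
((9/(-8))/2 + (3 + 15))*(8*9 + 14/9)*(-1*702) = -3601611/4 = -900402.75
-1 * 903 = -903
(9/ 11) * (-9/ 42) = -27/ 154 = -0.18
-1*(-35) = 35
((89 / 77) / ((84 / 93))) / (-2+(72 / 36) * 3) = 2759 / 8624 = 0.32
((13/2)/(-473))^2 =169/894916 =0.00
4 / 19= 0.21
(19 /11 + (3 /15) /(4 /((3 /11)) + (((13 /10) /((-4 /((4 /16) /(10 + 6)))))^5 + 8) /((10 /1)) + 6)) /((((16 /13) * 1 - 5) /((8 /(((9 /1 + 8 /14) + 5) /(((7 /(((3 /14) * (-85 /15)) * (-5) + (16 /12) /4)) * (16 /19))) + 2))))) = -15755308493899683494810752 /76224907154332641096253653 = -0.21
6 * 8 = 48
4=4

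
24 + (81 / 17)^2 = 13497 / 289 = 46.70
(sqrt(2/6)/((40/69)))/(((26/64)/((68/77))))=6256 * sqrt(3)/5005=2.16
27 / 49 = 0.55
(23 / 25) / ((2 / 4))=1.84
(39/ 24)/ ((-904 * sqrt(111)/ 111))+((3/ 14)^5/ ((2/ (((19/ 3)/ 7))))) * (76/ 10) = -0.02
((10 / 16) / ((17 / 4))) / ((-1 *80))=-1 / 544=-0.00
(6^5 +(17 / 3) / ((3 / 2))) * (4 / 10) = 140036 / 45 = 3111.91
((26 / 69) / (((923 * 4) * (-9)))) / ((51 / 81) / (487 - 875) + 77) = -194 / 1317234955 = -0.00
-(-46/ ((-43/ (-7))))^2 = -103684/ 1849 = -56.08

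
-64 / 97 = -0.66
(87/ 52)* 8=174/ 13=13.38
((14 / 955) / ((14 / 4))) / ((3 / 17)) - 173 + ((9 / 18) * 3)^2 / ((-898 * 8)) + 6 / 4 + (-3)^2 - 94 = -21115367897 / 82328640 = -256.48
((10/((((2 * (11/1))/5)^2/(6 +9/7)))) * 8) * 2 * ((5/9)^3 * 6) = 4250000/68607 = 61.95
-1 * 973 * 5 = -4865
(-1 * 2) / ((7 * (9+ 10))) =-2 / 133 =-0.02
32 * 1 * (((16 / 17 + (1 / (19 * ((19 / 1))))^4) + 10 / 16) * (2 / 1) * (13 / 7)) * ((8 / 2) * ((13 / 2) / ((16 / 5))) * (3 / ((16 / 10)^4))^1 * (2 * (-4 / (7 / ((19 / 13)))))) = -1156.47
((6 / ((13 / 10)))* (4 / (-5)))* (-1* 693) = 2558.77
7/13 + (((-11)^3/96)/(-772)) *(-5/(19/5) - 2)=2922269/6101888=0.48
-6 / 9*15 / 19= -0.53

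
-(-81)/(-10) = -8.10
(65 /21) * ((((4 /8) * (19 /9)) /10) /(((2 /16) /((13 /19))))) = 338 /189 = 1.79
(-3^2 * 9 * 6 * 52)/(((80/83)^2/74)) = -805206987/400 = -2013017.47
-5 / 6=-0.83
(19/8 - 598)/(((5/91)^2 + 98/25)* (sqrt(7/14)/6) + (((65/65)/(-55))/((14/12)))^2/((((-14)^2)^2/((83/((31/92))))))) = 25796457167348571078375/5944595926662691607479273 - 21661378560583320952412144125* sqrt(2)/23778383706650766429917092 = -1288.30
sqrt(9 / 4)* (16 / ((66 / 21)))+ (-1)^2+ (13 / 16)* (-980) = -34655 / 44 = -787.61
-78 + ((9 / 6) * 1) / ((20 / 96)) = -354 / 5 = -70.80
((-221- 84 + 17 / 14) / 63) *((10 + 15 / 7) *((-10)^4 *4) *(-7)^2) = -7230100000 / 63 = -114763492.06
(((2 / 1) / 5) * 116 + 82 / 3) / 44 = 553 / 330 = 1.68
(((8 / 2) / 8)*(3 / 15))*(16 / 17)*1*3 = 24 / 85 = 0.28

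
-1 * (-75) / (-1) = -75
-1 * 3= -3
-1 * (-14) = 14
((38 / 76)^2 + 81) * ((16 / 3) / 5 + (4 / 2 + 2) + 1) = 5915 / 12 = 492.92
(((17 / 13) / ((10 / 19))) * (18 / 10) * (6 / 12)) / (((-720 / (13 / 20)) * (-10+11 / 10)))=323 / 1424000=0.00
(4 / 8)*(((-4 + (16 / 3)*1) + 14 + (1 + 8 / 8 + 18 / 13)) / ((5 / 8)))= 584 / 39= 14.97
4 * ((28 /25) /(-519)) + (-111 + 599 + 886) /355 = 3557578 /921225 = 3.86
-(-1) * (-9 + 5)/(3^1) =-4/3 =-1.33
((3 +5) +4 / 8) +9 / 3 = 23 / 2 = 11.50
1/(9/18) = 2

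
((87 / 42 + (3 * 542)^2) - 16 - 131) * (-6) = -15862386.43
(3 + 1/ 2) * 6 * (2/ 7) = 6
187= 187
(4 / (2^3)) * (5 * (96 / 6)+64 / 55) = 2232 / 55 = 40.58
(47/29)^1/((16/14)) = 329/232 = 1.42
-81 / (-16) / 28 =81 / 448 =0.18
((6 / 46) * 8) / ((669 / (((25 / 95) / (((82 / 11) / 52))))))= 11440 / 3995491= 0.00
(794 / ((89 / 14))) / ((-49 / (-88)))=139744 / 623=224.31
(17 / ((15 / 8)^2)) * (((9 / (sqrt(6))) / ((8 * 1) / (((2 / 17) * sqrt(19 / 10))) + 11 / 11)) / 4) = -2584 * sqrt(6) / 3466575 + 18496 * sqrt(285) / 3466575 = 0.09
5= 5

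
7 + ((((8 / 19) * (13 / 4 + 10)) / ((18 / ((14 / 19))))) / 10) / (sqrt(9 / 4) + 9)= 341251 / 48735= 7.00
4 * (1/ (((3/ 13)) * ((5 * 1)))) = 52/ 15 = 3.47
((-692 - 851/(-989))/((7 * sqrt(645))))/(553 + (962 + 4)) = -29719 * sqrt(645)/294906255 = -0.00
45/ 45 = 1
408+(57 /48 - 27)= 6115 /16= 382.19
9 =9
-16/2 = -8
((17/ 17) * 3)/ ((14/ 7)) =3/ 2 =1.50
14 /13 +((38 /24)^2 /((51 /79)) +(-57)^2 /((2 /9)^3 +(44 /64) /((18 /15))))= 5569.36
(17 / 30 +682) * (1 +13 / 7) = 40954 / 21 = 1950.19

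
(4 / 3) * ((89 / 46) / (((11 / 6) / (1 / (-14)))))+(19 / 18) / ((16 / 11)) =318875 / 510048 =0.63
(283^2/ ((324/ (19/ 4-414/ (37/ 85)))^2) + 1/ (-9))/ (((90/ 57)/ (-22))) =-65668745731725829/ 6898182912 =-9519716.51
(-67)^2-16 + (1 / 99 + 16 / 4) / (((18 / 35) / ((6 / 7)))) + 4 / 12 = 1330565 / 297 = 4480.02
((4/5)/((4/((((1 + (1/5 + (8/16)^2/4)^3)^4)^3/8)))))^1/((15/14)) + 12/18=22573514002720665152520779778017640217945601843817109628777320680632349/32451855365842672678315602057625600000000000000000000000000000000000000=0.70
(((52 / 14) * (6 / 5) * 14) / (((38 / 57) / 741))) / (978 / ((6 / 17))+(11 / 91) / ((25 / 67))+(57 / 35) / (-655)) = 20670298740 / 825923081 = 25.03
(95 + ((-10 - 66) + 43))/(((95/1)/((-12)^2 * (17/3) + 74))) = 580.84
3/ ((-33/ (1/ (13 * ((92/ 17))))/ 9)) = -0.01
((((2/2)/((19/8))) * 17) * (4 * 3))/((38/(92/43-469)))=-16381200/15523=-1055.29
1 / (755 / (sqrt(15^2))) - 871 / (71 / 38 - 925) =5103035 / 5296929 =0.96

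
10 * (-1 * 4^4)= -2560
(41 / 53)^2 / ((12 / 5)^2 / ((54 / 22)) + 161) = 126075 / 34413059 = 0.00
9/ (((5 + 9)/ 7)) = 9/ 2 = 4.50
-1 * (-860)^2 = -739600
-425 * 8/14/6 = -850/21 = -40.48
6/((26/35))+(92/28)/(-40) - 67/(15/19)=-839441/10920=-76.87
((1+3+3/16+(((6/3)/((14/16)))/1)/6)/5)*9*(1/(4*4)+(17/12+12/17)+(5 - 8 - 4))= -1206203/30464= -39.59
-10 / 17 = -0.59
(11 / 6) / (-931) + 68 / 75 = 126341 / 139650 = 0.90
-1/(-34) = 1/34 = 0.03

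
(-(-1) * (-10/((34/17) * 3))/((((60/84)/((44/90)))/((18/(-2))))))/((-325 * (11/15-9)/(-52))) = -154/775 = -0.20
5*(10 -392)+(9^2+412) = -1417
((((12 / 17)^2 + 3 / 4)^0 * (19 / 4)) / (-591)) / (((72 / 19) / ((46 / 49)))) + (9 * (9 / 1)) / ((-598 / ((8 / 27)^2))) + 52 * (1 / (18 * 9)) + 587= 2196866927681 / 3740576112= 587.31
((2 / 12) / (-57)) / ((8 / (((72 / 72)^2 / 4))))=-1 / 10944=-0.00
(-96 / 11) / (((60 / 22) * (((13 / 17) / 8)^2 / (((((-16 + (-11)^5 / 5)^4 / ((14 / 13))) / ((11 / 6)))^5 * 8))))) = -175916333495085978131358446054167284302782309053103270880596703294665368823353535910571085926697613877367904805838848 / 1290695265293121337890625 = -136295792062996971801078300000000000000000000000000000000000000000000000000000000000000000000.00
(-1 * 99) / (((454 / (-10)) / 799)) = 395505 / 227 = 1742.31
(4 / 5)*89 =356 / 5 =71.20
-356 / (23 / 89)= -1377.57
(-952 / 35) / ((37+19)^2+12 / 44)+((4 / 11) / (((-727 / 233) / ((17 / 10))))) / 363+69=68.99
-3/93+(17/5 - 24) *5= -3194/31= -103.03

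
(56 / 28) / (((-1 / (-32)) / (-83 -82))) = -10560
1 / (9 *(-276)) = -1 / 2484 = -0.00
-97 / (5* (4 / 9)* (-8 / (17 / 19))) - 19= -42919 / 3040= -14.12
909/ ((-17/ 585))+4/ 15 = -7976407/ 255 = -31280.03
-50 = -50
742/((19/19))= 742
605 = 605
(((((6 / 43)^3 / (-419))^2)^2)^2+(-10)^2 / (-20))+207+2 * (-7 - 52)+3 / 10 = 1278741300841518952412003373615546274035779819521029409280605323 / 15168935953042929447354725665664843108372239289883938624726410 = 84.30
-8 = -8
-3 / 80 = -0.04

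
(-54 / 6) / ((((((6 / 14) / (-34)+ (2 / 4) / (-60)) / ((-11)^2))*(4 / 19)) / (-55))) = -4062677850 / 299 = -13587551.34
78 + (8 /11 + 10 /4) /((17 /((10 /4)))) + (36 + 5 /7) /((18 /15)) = 1713269 /15708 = 109.07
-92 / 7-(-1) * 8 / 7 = -12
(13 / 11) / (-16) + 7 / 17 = 1011 / 2992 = 0.34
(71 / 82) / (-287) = -71 / 23534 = -0.00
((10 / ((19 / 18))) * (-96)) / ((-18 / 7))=6720 / 19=353.68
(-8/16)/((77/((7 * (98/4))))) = -1.11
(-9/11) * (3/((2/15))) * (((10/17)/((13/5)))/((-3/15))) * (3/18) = 16875/4862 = 3.47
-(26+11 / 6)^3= -4657463 / 216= -21562.33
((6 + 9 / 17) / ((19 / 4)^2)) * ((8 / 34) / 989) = 7104 / 103181381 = 0.00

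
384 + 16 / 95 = 36496 / 95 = 384.17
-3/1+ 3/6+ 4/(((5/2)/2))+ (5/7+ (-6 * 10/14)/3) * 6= -251/70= -3.59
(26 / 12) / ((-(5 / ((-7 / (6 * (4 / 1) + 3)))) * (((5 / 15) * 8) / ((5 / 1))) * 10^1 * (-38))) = -91 / 164160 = -0.00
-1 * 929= -929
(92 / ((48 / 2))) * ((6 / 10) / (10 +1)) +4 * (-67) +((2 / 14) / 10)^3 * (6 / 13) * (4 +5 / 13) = -85376694069 / 318818500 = -267.79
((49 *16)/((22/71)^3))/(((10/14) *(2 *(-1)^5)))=-122763473/6655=-18446.80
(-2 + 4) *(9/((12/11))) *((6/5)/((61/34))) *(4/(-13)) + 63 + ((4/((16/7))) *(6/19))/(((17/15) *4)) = 611928279/10245560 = 59.73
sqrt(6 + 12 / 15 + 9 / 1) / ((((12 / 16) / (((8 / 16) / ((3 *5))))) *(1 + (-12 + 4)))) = -2 *sqrt(395) / 1575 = -0.03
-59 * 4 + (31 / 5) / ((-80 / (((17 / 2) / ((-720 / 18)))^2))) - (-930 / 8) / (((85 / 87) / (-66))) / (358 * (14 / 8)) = -248.54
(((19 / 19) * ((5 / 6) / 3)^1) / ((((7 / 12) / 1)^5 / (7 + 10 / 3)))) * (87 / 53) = 62138880 / 890771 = 69.76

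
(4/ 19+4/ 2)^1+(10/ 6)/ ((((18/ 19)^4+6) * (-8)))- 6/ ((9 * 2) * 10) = 4340679053/ 2022136560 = 2.15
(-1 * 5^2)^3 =-15625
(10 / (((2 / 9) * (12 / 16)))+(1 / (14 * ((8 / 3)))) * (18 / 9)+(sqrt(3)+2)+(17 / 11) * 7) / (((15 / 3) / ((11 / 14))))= 11 * sqrt(3) / 70+44889 / 3920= 11.72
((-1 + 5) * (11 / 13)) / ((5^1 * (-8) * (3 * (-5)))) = 11 / 1950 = 0.01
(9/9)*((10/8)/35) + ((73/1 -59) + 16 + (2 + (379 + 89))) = 14001/28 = 500.04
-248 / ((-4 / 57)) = 3534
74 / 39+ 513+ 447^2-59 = 7810331 / 39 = 200264.90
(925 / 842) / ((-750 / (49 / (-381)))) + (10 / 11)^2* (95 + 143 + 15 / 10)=197.93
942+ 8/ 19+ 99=19787/ 19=1041.42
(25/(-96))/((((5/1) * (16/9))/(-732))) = 2745/128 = 21.45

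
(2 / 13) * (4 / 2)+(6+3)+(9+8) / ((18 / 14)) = 2636 / 117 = 22.53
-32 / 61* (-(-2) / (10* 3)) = -32 / 915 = -0.03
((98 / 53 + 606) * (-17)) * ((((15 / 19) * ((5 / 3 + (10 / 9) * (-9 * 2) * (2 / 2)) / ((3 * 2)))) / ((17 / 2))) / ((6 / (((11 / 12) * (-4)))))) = -48726700 / 27189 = -1792.15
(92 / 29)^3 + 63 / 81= 7178915 / 219501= 32.71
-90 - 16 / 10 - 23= -573 / 5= -114.60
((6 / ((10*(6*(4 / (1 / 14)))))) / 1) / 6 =1 / 3360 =0.00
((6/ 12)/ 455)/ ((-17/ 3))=-3/ 15470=-0.00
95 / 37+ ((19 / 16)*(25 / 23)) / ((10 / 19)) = 136705 / 27232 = 5.02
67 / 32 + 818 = 26243 / 32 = 820.09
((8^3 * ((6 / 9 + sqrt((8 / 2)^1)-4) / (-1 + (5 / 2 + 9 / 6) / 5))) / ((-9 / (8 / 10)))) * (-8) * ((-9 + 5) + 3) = -65536 / 27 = -2427.26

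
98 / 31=3.16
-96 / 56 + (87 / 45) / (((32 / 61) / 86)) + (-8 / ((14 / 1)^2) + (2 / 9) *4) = 11151289 / 35280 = 316.08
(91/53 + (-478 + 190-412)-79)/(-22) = 20598/583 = 35.33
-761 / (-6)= 761 / 6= 126.83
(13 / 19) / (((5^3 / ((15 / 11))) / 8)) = 312 / 5225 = 0.06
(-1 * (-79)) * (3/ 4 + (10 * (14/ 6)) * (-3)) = -21883/ 4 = -5470.75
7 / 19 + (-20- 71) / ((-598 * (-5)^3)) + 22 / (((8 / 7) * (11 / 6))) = 593621 / 54625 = 10.87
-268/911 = -0.29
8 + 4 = 12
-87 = -87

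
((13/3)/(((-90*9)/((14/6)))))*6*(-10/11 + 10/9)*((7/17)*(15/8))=-3185/272646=-0.01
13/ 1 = 13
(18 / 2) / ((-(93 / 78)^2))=-6084 / 961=-6.33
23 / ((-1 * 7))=-23 / 7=-3.29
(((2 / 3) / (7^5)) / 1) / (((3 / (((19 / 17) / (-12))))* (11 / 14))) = -19 / 12122649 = -0.00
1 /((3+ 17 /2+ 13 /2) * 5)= 1 /90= 0.01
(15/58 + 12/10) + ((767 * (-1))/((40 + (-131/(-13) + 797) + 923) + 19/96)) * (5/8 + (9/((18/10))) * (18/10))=-1737293991/640697870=-2.71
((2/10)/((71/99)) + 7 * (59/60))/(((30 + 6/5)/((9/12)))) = 2347/13632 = 0.17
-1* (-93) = 93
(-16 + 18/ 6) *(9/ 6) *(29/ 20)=-1131/ 40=-28.28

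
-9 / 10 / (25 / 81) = -729 / 250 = -2.92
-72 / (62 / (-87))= 101.03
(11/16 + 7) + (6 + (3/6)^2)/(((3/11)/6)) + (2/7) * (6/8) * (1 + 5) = 16405/112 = 146.47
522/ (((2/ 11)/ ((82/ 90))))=13079/ 5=2615.80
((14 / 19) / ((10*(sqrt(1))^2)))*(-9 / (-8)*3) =189 / 760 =0.25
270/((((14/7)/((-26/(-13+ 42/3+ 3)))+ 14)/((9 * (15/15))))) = 15795/89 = 177.47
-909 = -909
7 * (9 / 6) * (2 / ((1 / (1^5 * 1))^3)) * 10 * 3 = 630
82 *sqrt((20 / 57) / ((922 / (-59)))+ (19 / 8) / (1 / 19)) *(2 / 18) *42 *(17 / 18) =4879 *sqrt(498279031458) / 1418958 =2427.16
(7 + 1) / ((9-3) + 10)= 1 / 2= 0.50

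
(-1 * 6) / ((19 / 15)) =-90 / 19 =-4.74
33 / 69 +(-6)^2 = 839 / 23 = 36.48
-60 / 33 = -20 / 11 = -1.82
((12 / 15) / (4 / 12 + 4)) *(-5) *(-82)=984 / 13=75.69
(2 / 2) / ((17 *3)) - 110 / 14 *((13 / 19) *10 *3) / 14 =-546044 / 47481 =-11.50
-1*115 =-115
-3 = -3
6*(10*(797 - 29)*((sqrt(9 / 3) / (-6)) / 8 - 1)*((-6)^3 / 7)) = 207360*sqrt(3) / 7 + 9953280 / 7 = 1473205.44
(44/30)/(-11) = -2/15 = -0.13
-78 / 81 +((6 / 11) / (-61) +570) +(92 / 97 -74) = 871603892 / 1757349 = 495.98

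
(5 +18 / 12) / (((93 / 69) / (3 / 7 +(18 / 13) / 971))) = 873885 / 421414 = 2.07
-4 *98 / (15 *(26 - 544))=28 / 555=0.05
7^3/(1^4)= 343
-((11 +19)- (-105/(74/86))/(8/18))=-45075/148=-304.56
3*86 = 258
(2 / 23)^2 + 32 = 16932 / 529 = 32.01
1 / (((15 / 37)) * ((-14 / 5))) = -0.88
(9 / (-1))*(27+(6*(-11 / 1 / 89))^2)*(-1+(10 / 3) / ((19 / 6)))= -1964007 / 150499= -13.05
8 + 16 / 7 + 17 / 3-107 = -1912 / 21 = -91.05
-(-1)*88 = 88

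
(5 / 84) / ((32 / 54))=45 / 448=0.10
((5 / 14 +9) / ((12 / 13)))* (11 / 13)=1441 / 168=8.58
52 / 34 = 26 / 17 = 1.53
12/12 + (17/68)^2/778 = 12449/12448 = 1.00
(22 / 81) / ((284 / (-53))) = -583 / 11502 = -0.05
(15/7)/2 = 15/14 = 1.07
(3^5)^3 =14348907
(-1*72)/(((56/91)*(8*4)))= -117/32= -3.66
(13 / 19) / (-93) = -0.01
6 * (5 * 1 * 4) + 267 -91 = 296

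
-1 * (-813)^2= -660969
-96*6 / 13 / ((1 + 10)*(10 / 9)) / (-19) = 2592 / 13585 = 0.19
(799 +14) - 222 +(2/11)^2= 591.03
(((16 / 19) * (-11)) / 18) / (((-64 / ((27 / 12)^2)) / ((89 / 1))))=8811 / 2432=3.62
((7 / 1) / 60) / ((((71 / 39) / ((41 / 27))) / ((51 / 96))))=63427 / 1226880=0.05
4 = 4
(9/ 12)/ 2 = 3/ 8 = 0.38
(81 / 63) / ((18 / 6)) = 3 / 7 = 0.43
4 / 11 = 0.36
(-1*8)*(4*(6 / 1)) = -192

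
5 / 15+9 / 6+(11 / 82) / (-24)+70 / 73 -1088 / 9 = -50901121 / 430992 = -118.10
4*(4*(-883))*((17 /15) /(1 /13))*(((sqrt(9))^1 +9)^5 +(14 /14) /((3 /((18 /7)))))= -362566327136 /7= -51795189590.86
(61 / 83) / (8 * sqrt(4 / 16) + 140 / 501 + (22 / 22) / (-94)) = 0.17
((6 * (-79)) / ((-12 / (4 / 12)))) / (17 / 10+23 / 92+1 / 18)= 2370 / 361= 6.57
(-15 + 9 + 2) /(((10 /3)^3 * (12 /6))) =-0.05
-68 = -68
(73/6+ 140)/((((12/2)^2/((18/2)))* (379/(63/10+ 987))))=3022943/30320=99.70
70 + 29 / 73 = 5139 / 73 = 70.40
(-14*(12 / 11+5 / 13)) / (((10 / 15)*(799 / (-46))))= 203826 / 114257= 1.78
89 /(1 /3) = 267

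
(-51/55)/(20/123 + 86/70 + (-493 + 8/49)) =307377/162906832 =0.00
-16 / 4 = -4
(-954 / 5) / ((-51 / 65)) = 4134 / 17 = 243.18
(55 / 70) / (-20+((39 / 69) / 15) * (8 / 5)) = -18975 / 481544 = -0.04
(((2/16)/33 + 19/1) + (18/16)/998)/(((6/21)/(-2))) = -35050841/263472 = -133.03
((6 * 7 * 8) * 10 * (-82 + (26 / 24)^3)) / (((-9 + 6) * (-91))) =-697495 / 702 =-993.58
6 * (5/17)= 30/17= 1.76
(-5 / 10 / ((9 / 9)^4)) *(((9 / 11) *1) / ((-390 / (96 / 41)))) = 72 / 29315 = 0.00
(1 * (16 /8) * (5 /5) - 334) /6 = -166 /3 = -55.33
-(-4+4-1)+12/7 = 19/7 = 2.71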